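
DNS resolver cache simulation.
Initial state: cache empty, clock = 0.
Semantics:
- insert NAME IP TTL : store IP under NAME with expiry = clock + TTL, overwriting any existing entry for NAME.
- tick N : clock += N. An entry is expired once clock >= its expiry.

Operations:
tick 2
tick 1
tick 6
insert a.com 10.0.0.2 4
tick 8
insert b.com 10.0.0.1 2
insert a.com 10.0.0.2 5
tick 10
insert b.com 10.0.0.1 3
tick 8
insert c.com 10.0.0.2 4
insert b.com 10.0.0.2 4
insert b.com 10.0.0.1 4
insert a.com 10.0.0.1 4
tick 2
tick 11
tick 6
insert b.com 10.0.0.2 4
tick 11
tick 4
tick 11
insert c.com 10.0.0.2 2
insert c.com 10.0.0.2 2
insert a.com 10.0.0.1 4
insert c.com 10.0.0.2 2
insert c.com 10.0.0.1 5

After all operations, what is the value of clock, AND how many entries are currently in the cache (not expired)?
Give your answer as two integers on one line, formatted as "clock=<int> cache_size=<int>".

Answer: clock=80 cache_size=2

Derivation:
Op 1: tick 2 -> clock=2.
Op 2: tick 1 -> clock=3.
Op 3: tick 6 -> clock=9.
Op 4: insert a.com -> 10.0.0.2 (expiry=9+4=13). clock=9
Op 5: tick 8 -> clock=17. purged={a.com}
Op 6: insert b.com -> 10.0.0.1 (expiry=17+2=19). clock=17
Op 7: insert a.com -> 10.0.0.2 (expiry=17+5=22). clock=17
Op 8: tick 10 -> clock=27. purged={a.com,b.com}
Op 9: insert b.com -> 10.0.0.1 (expiry=27+3=30). clock=27
Op 10: tick 8 -> clock=35. purged={b.com}
Op 11: insert c.com -> 10.0.0.2 (expiry=35+4=39). clock=35
Op 12: insert b.com -> 10.0.0.2 (expiry=35+4=39). clock=35
Op 13: insert b.com -> 10.0.0.1 (expiry=35+4=39). clock=35
Op 14: insert a.com -> 10.0.0.1 (expiry=35+4=39). clock=35
Op 15: tick 2 -> clock=37.
Op 16: tick 11 -> clock=48. purged={a.com,b.com,c.com}
Op 17: tick 6 -> clock=54.
Op 18: insert b.com -> 10.0.0.2 (expiry=54+4=58). clock=54
Op 19: tick 11 -> clock=65. purged={b.com}
Op 20: tick 4 -> clock=69.
Op 21: tick 11 -> clock=80.
Op 22: insert c.com -> 10.0.0.2 (expiry=80+2=82). clock=80
Op 23: insert c.com -> 10.0.0.2 (expiry=80+2=82). clock=80
Op 24: insert a.com -> 10.0.0.1 (expiry=80+4=84). clock=80
Op 25: insert c.com -> 10.0.0.2 (expiry=80+2=82). clock=80
Op 26: insert c.com -> 10.0.0.1 (expiry=80+5=85). clock=80
Final clock = 80
Final cache (unexpired): {a.com,c.com} -> size=2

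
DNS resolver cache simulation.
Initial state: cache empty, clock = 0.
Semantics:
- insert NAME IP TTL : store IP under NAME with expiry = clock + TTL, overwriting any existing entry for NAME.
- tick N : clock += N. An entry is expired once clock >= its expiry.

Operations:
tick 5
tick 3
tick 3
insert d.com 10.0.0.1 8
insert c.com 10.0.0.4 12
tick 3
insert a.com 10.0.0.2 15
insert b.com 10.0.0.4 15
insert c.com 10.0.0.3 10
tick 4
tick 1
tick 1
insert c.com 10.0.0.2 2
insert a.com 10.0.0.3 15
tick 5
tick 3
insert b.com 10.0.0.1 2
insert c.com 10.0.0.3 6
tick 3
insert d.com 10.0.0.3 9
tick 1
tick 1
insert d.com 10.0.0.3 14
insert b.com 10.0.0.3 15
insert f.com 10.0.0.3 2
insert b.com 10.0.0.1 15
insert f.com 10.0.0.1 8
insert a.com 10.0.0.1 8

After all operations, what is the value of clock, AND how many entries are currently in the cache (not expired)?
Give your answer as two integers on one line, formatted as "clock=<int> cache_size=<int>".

Op 1: tick 5 -> clock=5.
Op 2: tick 3 -> clock=8.
Op 3: tick 3 -> clock=11.
Op 4: insert d.com -> 10.0.0.1 (expiry=11+8=19). clock=11
Op 5: insert c.com -> 10.0.0.4 (expiry=11+12=23). clock=11
Op 6: tick 3 -> clock=14.
Op 7: insert a.com -> 10.0.0.2 (expiry=14+15=29). clock=14
Op 8: insert b.com -> 10.0.0.4 (expiry=14+15=29). clock=14
Op 9: insert c.com -> 10.0.0.3 (expiry=14+10=24). clock=14
Op 10: tick 4 -> clock=18.
Op 11: tick 1 -> clock=19. purged={d.com}
Op 12: tick 1 -> clock=20.
Op 13: insert c.com -> 10.0.0.2 (expiry=20+2=22). clock=20
Op 14: insert a.com -> 10.0.0.3 (expiry=20+15=35). clock=20
Op 15: tick 5 -> clock=25. purged={c.com}
Op 16: tick 3 -> clock=28.
Op 17: insert b.com -> 10.0.0.1 (expiry=28+2=30). clock=28
Op 18: insert c.com -> 10.0.0.3 (expiry=28+6=34). clock=28
Op 19: tick 3 -> clock=31. purged={b.com}
Op 20: insert d.com -> 10.0.0.3 (expiry=31+9=40). clock=31
Op 21: tick 1 -> clock=32.
Op 22: tick 1 -> clock=33.
Op 23: insert d.com -> 10.0.0.3 (expiry=33+14=47). clock=33
Op 24: insert b.com -> 10.0.0.3 (expiry=33+15=48). clock=33
Op 25: insert f.com -> 10.0.0.3 (expiry=33+2=35). clock=33
Op 26: insert b.com -> 10.0.0.1 (expiry=33+15=48). clock=33
Op 27: insert f.com -> 10.0.0.1 (expiry=33+8=41). clock=33
Op 28: insert a.com -> 10.0.0.1 (expiry=33+8=41). clock=33
Final clock = 33
Final cache (unexpired): {a.com,b.com,c.com,d.com,f.com} -> size=5

Answer: clock=33 cache_size=5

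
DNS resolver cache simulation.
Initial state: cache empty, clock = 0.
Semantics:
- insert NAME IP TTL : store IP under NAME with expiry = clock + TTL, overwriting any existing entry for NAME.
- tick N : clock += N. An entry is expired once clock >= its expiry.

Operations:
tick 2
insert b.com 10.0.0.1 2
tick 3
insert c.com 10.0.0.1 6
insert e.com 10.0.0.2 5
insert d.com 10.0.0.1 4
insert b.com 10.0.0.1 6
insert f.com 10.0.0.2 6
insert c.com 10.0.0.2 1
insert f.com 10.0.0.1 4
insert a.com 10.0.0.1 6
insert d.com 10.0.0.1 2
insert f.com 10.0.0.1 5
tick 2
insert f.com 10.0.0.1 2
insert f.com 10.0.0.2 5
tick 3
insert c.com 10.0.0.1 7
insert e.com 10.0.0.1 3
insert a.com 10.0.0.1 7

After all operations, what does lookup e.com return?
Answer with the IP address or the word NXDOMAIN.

Answer: 10.0.0.1

Derivation:
Op 1: tick 2 -> clock=2.
Op 2: insert b.com -> 10.0.0.1 (expiry=2+2=4). clock=2
Op 3: tick 3 -> clock=5. purged={b.com}
Op 4: insert c.com -> 10.0.0.1 (expiry=5+6=11). clock=5
Op 5: insert e.com -> 10.0.0.2 (expiry=5+5=10). clock=5
Op 6: insert d.com -> 10.0.0.1 (expiry=5+4=9). clock=5
Op 7: insert b.com -> 10.0.0.1 (expiry=5+6=11). clock=5
Op 8: insert f.com -> 10.0.0.2 (expiry=5+6=11). clock=5
Op 9: insert c.com -> 10.0.0.2 (expiry=5+1=6). clock=5
Op 10: insert f.com -> 10.0.0.1 (expiry=5+4=9). clock=5
Op 11: insert a.com -> 10.0.0.1 (expiry=5+6=11). clock=5
Op 12: insert d.com -> 10.0.0.1 (expiry=5+2=7). clock=5
Op 13: insert f.com -> 10.0.0.1 (expiry=5+5=10). clock=5
Op 14: tick 2 -> clock=7. purged={c.com,d.com}
Op 15: insert f.com -> 10.0.0.1 (expiry=7+2=9). clock=7
Op 16: insert f.com -> 10.0.0.2 (expiry=7+5=12). clock=7
Op 17: tick 3 -> clock=10. purged={e.com}
Op 18: insert c.com -> 10.0.0.1 (expiry=10+7=17). clock=10
Op 19: insert e.com -> 10.0.0.1 (expiry=10+3=13). clock=10
Op 20: insert a.com -> 10.0.0.1 (expiry=10+7=17). clock=10
lookup e.com: present, ip=10.0.0.1 expiry=13 > clock=10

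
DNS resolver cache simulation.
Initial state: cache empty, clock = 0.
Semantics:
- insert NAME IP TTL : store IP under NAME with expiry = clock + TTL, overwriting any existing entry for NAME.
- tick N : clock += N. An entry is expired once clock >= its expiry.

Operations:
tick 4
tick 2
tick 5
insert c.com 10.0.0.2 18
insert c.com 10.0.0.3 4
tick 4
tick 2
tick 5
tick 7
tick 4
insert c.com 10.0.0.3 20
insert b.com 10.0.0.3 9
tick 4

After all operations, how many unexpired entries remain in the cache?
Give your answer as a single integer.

Op 1: tick 4 -> clock=4.
Op 2: tick 2 -> clock=6.
Op 3: tick 5 -> clock=11.
Op 4: insert c.com -> 10.0.0.2 (expiry=11+18=29). clock=11
Op 5: insert c.com -> 10.0.0.3 (expiry=11+4=15). clock=11
Op 6: tick 4 -> clock=15. purged={c.com}
Op 7: tick 2 -> clock=17.
Op 8: tick 5 -> clock=22.
Op 9: tick 7 -> clock=29.
Op 10: tick 4 -> clock=33.
Op 11: insert c.com -> 10.0.0.3 (expiry=33+20=53). clock=33
Op 12: insert b.com -> 10.0.0.3 (expiry=33+9=42). clock=33
Op 13: tick 4 -> clock=37.
Final cache (unexpired): {b.com,c.com} -> size=2

Answer: 2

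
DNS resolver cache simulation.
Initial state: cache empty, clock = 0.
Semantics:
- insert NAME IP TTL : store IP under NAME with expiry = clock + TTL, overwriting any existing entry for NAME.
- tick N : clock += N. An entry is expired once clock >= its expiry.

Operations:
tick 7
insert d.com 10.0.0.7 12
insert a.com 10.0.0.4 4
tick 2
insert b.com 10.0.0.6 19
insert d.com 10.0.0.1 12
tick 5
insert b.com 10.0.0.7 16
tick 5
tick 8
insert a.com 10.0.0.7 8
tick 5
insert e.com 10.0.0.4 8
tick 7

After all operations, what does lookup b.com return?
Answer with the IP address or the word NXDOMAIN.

Op 1: tick 7 -> clock=7.
Op 2: insert d.com -> 10.0.0.7 (expiry=7+12=19). clock=7
Op 3: insert a.com -> 10.0.0.4 (expiry=7+4=11). clock=7
Op 4: tick 2 -> clock=9.
Op 5: insert b.com -> 10.0.0.6 (expiry=9+19=28). clock=9
Op 6: insert d.com -> 10.0.0.1 (expiry=9+12=21). clock=9
Op 7: tick 5 -> clock=14. purged={a.com}
Op 8: insert b.com -> 10.0.0.7 (expiry=14+16=30). clock=14
Op 9: tick 5 -> clock=19.
Op 10: tick 8 -> clock=27. purged={d.com}
Op 11: insert a.com -> 10.0.0.7 (expiry=27+8=35). clock=27
Op 12: tick 5 -> clock=32. purged={b.com}
Op 13: insert e.com -> 10.0.0.4 (expiry=32+8=40). clock=32
Op 14: tick 7 -> clock=39. purged={a.com}
lookup b.com: not in cache (expired or never inserted)

Answer: NXDOMAIN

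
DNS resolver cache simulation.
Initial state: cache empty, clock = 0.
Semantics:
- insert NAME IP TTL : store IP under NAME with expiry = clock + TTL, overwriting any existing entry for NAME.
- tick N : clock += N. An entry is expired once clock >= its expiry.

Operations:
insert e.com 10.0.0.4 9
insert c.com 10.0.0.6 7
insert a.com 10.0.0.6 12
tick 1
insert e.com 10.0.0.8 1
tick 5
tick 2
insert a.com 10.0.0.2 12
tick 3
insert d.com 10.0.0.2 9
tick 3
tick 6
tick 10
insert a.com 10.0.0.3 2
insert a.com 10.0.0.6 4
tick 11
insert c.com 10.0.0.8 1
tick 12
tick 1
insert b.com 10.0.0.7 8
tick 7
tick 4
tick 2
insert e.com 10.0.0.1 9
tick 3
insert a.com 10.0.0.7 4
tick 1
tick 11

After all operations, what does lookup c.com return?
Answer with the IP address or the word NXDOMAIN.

Answer: NXDOMAIN

Derivation:
Op 1: insert e.com -> 10.0.0.4 (expiry=0+9=9). clock=0
Op 2: insert c.com -> 10.0.0.6 (expiry=0+7=7). clock=0
Op 3: insert a.com -> 10.0.0.6 (expiry=0+12=12). clock=0
Op 4: tick 1 -> clock=1.
Op 5: insert e.com -> 10.0.0.8 (expiry=1+1=2). clock=1
Op 6: tick 5 -> clock=6. purged={e.com}
Op 7: tick 2 -> clock=8. purged={c.com}
Op 8: insert a.com -> 10.0.0.2 (expiry=8+12=20). clock=8
Op 9: tick 3 -> clock=11.
Op 10: insert d.com -> 10.0.0.2 (expiry=11+9=20). clock=11
Op 11: tick 3 -> clock=14.
Op 12: tick 6 -> clock=20. purged={a.com,d.com}
Op 13: tick 10 -> clock=30.
Op 14: insert a.com -> 10.0.0.3 (expiry=30+2=32). clock=30
Op 15: insert a.com -> 10.0.0.6 (expiry=30+4=34). clock=30
Op 16: tick 11 -> clock=41. purged={a.com}
Op 17: insert c.com -> 10.0.0.8 (expiry=41+1=42). clock=41
Op 18: tick 12 -> clock=53. purged={c.com}
Op 19: tick 1 -> clock=54.
Op 20: insert b.com -> 10.0.0.7 (expiry=54+8=62). clock=54
Op 21: tick 7 -> clock=61.
Op 22: tick 4 -> clock=65. purged={b.com}
Op 23: tick 2 -> clock=67.
Op 24: insert e.com -> 10.0.0.1 (expiry=67+9=76). clock=67
Op 25: tick 3 -> clock=70.
Op 26: insert a.com -> 10.0.0.7 (expiry=70+4=74). clock=70
Op 27: tick 1 -> clock=71.
Op 28: tick 11 -> clock=82. purged={a.com,e.com}
lookup c.com: not in cache (expired or never inserted)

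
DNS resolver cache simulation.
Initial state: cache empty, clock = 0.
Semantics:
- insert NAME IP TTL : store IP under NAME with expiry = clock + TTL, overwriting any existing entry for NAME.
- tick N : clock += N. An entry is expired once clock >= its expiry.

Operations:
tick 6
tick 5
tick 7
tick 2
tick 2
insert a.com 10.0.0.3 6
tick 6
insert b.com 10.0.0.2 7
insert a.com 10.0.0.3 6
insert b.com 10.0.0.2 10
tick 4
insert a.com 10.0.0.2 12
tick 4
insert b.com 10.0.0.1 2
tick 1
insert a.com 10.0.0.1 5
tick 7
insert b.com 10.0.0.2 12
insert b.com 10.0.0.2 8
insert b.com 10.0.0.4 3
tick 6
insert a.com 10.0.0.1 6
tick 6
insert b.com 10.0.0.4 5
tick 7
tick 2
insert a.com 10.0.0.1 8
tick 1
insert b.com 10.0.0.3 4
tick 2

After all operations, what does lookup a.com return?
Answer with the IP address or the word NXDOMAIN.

Answer: 10.0.0.1

Derivation:
Op 1: tick 6 -> clock=6.
Op 2: tick 5 -> clock=11.
Op 3: tick 7 -> clock=18.
Op 4: tick 2 -> clock=20.
Op 5: tick 2 -> clock=22.
Op 6: insert a.com -> 10.0.0.3 (expiry=22+6=28). clock=22
Op 7: tick 6 -> clock=28. purged={a.com}
Op 8: insert b.com -> 10.0.0.2 (expiry=28+7=35). clock=28
Op 9: insert a.com -> 10.0.0.3 (expiry=28+6=34). clock=28
Op 10: insert b.com -> 10.0.0.2 (expiry=28+10=38). clock=28
Op 11: tick 4 -> clock=32.
Op 12: insert a.com -> 10.0.0.2 (expiry=32+12=44). clock=32
Op 13: tick 4 -> clock=36.
Op 14: insert b.com -> 10.0.0.1 (expiry=36+2=38). clock=36
Op 15: tick 1 -> clock=37.
Op 16: insert a.com -> 10.0.0.1 (expiry=37+5=42). clock=37
Op 17: tick 7 -> clock=44. purged={a.com,b.com}
Op 18: insert b.com -> 10.0.0.2 (expiry=44+12=56). clock=44
Op 19: insert b.com -> 10.0.0.2 (expiry=44+8=52). clock=44
Op 20: insert b.com -> 10.0.0.4 (expiry=44+3=47). clock=44
Op 21: tick 6 -> clock=50. purged={b.com}
Op 22: insert a.com -> 10.0.0.1 (expiry=50+6=56). clock=50
Op 23: tick 6 -> clock=56. purged={a.com}
Op 24: insert b.com -> 10.0.0.4 (expiry=56+5=61). clock=56
Op 25: tick 7 -> clock=63. purged={b.com}
Op 26: tick 2 -> clock=65.
Op 27: insert a.com -> 10.0.0.1 (expiry=65+8=73). clock=65
Op 28: tick 1 -> clock=66.
Op 29: insert b.com -> 10.0.0.3 (expiry=66+4=70). clock=66
Op 30: tick 2 -> clock=68.
lookup a.com: present, ip=10.0.0.1 expiry=73 > clock=68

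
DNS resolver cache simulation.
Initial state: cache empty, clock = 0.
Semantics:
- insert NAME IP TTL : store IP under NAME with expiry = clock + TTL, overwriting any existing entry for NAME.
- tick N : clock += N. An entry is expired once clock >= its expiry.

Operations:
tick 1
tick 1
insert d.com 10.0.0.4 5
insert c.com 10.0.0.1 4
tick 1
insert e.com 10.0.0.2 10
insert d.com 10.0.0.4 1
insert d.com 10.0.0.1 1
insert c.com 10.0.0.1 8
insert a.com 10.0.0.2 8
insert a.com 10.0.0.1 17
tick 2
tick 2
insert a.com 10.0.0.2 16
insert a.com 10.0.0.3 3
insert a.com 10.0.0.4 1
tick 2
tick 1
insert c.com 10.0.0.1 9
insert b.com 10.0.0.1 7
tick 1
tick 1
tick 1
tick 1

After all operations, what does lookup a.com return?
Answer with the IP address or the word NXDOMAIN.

Op 1: tick 1 -> clock=1.
Op 2: tick 1 -> clock=2.
Op 3: insert d.com -> 10.0.0.4 (expiry=2+5=7). clock=2
Op 4: insert c.com -> 10.0.0.1 (expiry=2+4=6). clock=2
Op 5: tick 1 -> clock=3.
Op 6: insert e.com -> 10.0.0.2 (expiry=3+10=13). clock=3
Op 7: insert d.com -> 10.0.0.4 (expiry=3+1=4). clock=3
Op 8: insert d.com -> 10.0.0.1 (expiry=3+1=4). clock=3
Op 9: insert c.com -> 10.0.0.1 (expiry=3+8=11). clock=3
Op 10: insert a.com -> 10.0.0.2 (expiry=3+8=11). clock=3
Op 11: insert a.com -> 10.0.0.1 (expiry=3+17=20). clock=3
Op 12: tick 2 -> clock=5. purged={d.com}
Op 13: tick 2 -> clock=7.
Op 14: insert a.com -> 10.0.0.2 (expiry=7+16=23). clock=7
Op 15: insert a.com -> 10.0.0.3 (expiry=7+3=10). clock=7
Op 16: insert a.com -> 10.0.0.4 (expiry=7+1=8). clock=7
Op 17: tick 2 -> clock=9. purged={a.com}
Op 18: tick 1 -> clock=10.
Op 19: insert c.com -> 10.0.0.1 (expiry=10+9=19). clock=10
Op 20: insert b.com -> 10.0.0.1 (expiry=10+7=17). clock=10
Op 21: tick 1 -> clock=11.
Op 22: tick 1 -> clock=12.
Op 23: tick 1 -> clock=13. purged={e.com}
Op 24: tick 1 -> clock=14.
lookup a.com: not in cache (expired or never inserted)

Answer: NXDOMAIN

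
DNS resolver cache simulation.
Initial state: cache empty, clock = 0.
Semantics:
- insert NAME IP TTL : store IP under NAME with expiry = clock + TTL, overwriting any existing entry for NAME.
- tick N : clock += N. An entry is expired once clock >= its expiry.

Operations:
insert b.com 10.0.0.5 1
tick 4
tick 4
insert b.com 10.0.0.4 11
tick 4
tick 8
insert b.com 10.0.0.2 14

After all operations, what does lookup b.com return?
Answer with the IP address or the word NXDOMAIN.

Answer: 10.0.0.2

Derivation:
Op 1: insert b.com -> 10.0.0.5 (expiry=0+1=1). clock=0
Op 2: tick 4 -> clock=4. purged={b.com}
Op 3: tick 4 -> clock=8.
Op 4: insert b.com -> 10.0.0.4 (expiry=8+11=19). clock=8
Op 5: tick 4 -> clock=12.
Op 6: tick 8 -> clock=20. purged={b.com}
Op 7: insert b.com -> 10.0.0.2 (expiry=20+14=34). clock=20
lookup b.com: present, ip=10.0.0.2 expiry=34 > clock=20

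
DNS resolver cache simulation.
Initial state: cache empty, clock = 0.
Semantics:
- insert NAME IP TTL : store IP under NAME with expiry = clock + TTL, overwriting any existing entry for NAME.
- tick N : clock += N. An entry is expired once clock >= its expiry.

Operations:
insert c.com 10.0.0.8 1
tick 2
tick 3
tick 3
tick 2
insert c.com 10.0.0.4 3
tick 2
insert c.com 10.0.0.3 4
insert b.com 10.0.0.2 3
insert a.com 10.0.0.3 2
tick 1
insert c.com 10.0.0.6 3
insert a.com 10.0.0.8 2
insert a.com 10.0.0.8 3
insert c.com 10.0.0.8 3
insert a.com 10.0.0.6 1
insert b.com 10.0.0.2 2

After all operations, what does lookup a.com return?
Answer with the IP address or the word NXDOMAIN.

Op 1: insert c.com -> 10.0.0.8 (expiry=0+1=1). clock=0
Op 2: tick 2 -> clock=2. purged={c.com}
Op 3: tick 3 -> clock=5.
Op 4: tick 3 -> clock=8.
Op 5: tick 2 -> clock=10.
Op 6: insert c.com -> 10.0.0.4 (expiry=10+3=13). clock=10
Op 7: tick 2 -> clock=12.
Op 8: insert c.com -> 10.0.0.3 (expiry=12+4=16). clock=12
Op 9: insert b.com -> 10.0.0.2 (expiry=12+3=15). clock=12
Op 10: insert a.com -> 10.0.0.3 (expiry=12+2=14). clock=12
Op 11: tick 1 -> clock=13.
Op 12: insert c.com -> 10.0.0.6 (expiry=13+3=16). clock=13
Op 13: insert a.com -> 10.0.0.8 (expiry=13+2=15). clock=13
Op 14: insert a.com -> 10.0.0.8 (expiry=13+3=16). clock=13
Op 15: insert c.com -> 10.0.0.8 (expiry=13+3=16). clock=13
Op 16: insert a.com -> 10.0.0.6 (expiry=13+1=14). clock=13
Op 17: insert b.com -> 10.0.0.2 (expiry=13+2=15). clock=13
lookup a.com: present, ip=10.0.0.6 expiry=14 > clock=13

Answer: 10.0.0.6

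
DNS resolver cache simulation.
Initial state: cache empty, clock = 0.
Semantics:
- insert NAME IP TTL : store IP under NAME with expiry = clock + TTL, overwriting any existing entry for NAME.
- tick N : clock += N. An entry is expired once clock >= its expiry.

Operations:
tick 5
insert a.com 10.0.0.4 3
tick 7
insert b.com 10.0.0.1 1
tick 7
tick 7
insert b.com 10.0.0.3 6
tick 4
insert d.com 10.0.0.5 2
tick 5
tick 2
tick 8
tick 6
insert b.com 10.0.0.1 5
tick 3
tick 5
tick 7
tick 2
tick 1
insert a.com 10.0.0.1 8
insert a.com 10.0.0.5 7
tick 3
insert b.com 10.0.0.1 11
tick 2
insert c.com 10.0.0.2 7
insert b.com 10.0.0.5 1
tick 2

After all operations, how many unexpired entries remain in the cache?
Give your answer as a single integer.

Answer: 1

Derivation:
Op 1: tick 5 -> clock=5.
Op 2: insert a.com -> 10.0.0.4 (expiry=5+3=8). clock=5
Op 3: tick 7 -> clock=12. purged={a.com}
Op 4: insert b.com -> 10.0.0.1 (expiry=12+1=13). clock=12
Op 5: tick 7 -> clock=19. purged={b.com}
Op 6: tick 7 -> clock=26.
Op 7: insert b.com -> 10.0.0.3 (expiry=26+6=32). clock=26
Op 8: tick 4 -> clock=30.
Op 9: insert d.com -> 10.0.0.5 (expiry=30+2=32). clock=30
Op 10: tick 5 -> clock=35. purged={b.com,d.com}
Op 11: tick 2 -> clock=37.
Op 12: tick 8 -> clock=45.
Op 13: tick 6 -> clock=51.
Op 14: insert b.com -> 10.0.0.1 (expiry=51+5=56). clock=51
Op 15: tick 3 -> clock=54.
Op 16: tick 5 -> clock=59. purged={b.com}
Op 17: tick 7 -> clock=66.
Op 18: tick 2 -> clock=68.
Op 19: tick 1 -> clock=69.
Op 20: insert a.com -> 10.0.0.1 (expiry=69+8=77). clock=69
Op 21: insert a.com -> 10.0.0.5 (expiry=69+7=76). clock=69
Op 22: tick 3 -> clock=72.
Op 23: insert b.com -> 10.0.0.1 (expiry=72+11=83). clock=72
Op 24: tick 2 -> clock=74.
Op 25: insert c.com -> 10.0.0.2 (expiry=74+7=81). clock=74
Op 26: insert b.com -> 10.0.0.5 (expiry=74+1=75). clock=74
Op 27: tick 2 -> clock=76. purged={a.com,b.com}
Final cache (unexpired): {c.com} -> size=1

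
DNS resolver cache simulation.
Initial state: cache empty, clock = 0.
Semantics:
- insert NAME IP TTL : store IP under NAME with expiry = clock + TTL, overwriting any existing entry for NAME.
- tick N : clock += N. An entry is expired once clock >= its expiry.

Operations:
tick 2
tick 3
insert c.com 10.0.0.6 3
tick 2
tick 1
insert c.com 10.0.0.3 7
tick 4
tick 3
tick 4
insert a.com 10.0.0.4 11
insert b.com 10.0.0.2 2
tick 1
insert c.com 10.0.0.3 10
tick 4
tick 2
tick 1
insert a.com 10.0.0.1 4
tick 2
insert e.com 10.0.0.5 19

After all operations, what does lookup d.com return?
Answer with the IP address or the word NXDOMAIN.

Op 1: tick 2 -> clock=2.
Op 2: tick 3 -> clock=5.
Op 3: insert c.com -> 10.0.0.6 (expiry=5+3=8). clock=5
Op 4: tick 2 -> clock=7.
Op 5: tick 1 -> clock=8. purged={c.com}
Op 6: insert c.com -> 10.0.0.3 (expiry=8+7=15). clock=8
Op 7: tick 4 -> clock=12.
Op 8: tick 3 -> clock=15. purged={c.com}
Op 9: tick 4 -> clock=19.
Op 10: insert a.com -> 10.0.0.4 (expiry=19+11=30). clock=19
Op 11: insert b.com -> 10.0.0.2 (expiry=19+2=21). clock=19
Op 12: tick 1 -> clock=20.
Op 13: insert c.com -> 10.0.0.3 (expiry=20+10=30). clock=20
Op 14: tick 4 -> clock=24. purged={b.com}
Op 15: tick 2 -> clock=26.
Op 16: tick 1 -> clock=27.
Op 17: insert a.com -> 10.0.0.1 (expiry=27+4=31). clock=27
Op 18: tick 2 -> clock=29.
Op 19: insert e.com -> 10.0.0.5 (expiry=29+19=48). clock=29
lookup d.com: not in cache (expired or never inserted)

Answer: NXDOMAIN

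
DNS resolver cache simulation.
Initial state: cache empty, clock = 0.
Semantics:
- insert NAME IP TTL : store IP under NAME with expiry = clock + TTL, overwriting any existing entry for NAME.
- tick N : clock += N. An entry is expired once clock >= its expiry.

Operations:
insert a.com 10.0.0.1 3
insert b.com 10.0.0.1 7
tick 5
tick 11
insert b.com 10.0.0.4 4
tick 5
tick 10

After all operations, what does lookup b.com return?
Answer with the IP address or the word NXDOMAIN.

Op 1: insert a.com -> 10.0.0.1 (expiry=0+3=3). clock=0
Op 2: insert b.com -> 10.0.0.1 (expiry=0+7=7). clock=0
Op 3: tick 5 -> clock=5. purged={a.com}
Op 4: tick 11 -> clock=16. purged={b.com}
Op 5: insert b.com -> 10.0.0.4 (expiry=16+4=20). clock=16
Op 6: tick 5 -> clock=21. purged={b.com}
Op 7: tick 10 -> clock=31.
lookup b.com: not in cache (expired or never inserted)

Answer: NXDOMAIN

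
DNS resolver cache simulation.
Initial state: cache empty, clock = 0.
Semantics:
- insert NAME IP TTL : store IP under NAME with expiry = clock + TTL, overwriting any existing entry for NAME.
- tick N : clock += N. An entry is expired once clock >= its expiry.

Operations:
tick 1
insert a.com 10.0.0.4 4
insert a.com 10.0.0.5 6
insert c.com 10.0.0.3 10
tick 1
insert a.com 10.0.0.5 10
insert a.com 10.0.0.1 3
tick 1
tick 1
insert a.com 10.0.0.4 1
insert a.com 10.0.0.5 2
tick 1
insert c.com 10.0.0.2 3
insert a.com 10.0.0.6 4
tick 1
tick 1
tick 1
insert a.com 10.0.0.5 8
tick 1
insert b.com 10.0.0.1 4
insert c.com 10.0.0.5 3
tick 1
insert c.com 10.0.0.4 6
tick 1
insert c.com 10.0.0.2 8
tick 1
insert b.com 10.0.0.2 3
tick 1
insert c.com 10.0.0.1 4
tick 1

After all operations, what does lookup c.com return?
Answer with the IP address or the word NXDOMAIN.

Answer: 10.0.0.1

Derivation:
Op 1: tick 1 -> clock=1.
Op 2: insert a.com -> 10.0.0.4 (expiry=1+4=5). clock=1
Op 3: insert a.com -> 10.0.0.5 (expiry=1+6=7). clock=1
Op 4: insert c.com -> 10.0.0.3 (expiry=1+10=11). clock=1
Op 5: tick 1 -> clock=2.
Op 6: insert a.com -> 10.0.0.5 (expiry=2+10=12). clock=2
Op 7: insert a.com -> 10.0.0.1 (expiry=2+3=5). clock=2
Op 8: tick 1 -> clock=3.
Op 9: tick 1 -> clock=4.
Op 10: insert a.com -> 10.0.0.4 (expiry=4+1=5). clock=4
Op 11: insert a.com -> 10.0.0.5 (expiry=4+2=6). clock=4
Op 12: tick 1 -> clock=5.
Op 13: insert c.com -> 10.0.0.2 (expiry=5+3=8). clock=5
Op 14: insert a.com -> 10.0.0.6 (expiry=5+4=9). clock=5
Op 15: tick 1 -> clock=6.
Op 16: tick 1 -> clock=7.
Op 17: tick 1 -> clock=8. purged={c.com}
Op 18: insert a.com -> 10.0.0.5 (expiry=8+8=16). clock=8
Op 19: tick 1 -> clock=9.
Op 20: insert b.com -> 10.0.0.1 (expiry=9+4=13). clock=9
Op 21: insert c.com -> 10.0.0.5 (expiry=9+3=12). clock=9
Op 22: tick 1 -> clock=10.
Op 23: insert c.com -> 10.0.0.4 (expiry=10+6=16). clock=10
Op 24: tick 1 -> clock=11.
Op 25: insert c.com -> 10.0.0.2 (expiry=11+8=19). clock=11
Op 26: tick 1 -> clock=12.
Op 27: insert b.com -> 10.0.0.2 (expiry=12+3=15). clock=12
Op 28: tick 1 -> clock=13.
Op 29: insert c.com -> 10.0.0.1 (expiry=13+4=17). clock=13
Op 30: tick 1 -> clock=14.
lookup c.com: present, ip=10.0.0.1 expiry=17 > clock=14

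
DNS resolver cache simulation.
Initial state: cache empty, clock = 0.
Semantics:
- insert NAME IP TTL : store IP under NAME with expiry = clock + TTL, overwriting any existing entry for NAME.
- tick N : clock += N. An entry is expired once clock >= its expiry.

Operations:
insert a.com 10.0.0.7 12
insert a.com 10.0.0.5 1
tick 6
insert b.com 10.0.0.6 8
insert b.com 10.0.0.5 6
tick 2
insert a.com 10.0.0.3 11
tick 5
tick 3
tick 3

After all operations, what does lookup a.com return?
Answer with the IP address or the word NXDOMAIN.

Answer: NXDOMAIN

Derivation:
Op 1: insert a.com -> 10.0.0.7 (expiry=0+12=12). clock=0
Op 2: insert a.com -> 10.0.0.5 (expiry=0+1=1). clock=0
Op 3: tick 6 -> clock=6. purged={a.com}
Op 4: insert b.com -> 10.0.0.6 (expiry=6+8=14). clock=6
Op 5: insert b.com -> 10.0.0.5 (expiry=6+6=12). clock=6
Op 6: tick 2 -> clock=8.
Op 7: insert a.com -> 10.0.0.3 (expiry=8+11=19). clock=8
Op 8: tick 5 -> clock=13. purged={b.com}
Op 9: tick 3 -> clock=16.
Op 10: tick 3 -> clock=19. purged={a.com}
lookup a.com: not in cache (expired or never inserted)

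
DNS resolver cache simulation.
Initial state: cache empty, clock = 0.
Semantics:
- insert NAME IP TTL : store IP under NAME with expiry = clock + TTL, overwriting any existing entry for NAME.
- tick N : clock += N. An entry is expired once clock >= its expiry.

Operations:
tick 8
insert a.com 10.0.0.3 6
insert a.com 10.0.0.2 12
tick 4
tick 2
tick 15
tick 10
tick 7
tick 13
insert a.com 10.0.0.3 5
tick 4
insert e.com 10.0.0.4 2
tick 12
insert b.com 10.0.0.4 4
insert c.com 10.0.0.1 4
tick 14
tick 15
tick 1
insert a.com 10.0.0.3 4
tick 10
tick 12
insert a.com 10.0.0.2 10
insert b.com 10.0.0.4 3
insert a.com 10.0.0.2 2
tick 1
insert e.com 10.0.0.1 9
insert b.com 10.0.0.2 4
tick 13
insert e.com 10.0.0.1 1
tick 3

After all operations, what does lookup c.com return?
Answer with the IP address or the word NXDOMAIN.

Op 1: tick 8 -> clock=8.
Op 2: insert a.com -> 10.0.0.3 (expiry=8+6=14). clock=8
Op 3: insert a.com -> 10.0.0.2 (expiry=8+12=20). clock=8
Op 4: tick 4 -> clock=12.
Op 5: tick 2 -> clock=14.
Op 6: tick 15 -> clock=29. purged={a.com}
Op 7: tick 10 -> clock=39.
Op 8: tick 7 -> clock=46.
Op 9: tick 13 -> clock=59.
Op 10: insert a.com -> 10.0.0.3 (expiry=59+5=64). clock=59
Op 11: tick 4 -> clock=63.
Op 12: insert e.com -> 10.0.0.4 (expiry=63+2=65). clock=63
Op 13: tick 12 -> clock=75. purged={a.com,e.com}
Op 14: insert b.com -> 10.0.0.4 (expiry=75+4=79). clock=75
Op 15: insert c.com -> 10.0.0.1 (expiry=75+4=79). clock=75
Op 16: tick 14 -> clock=89. purged={b.com,c.com}
Op 17: tick 15 -> clock=104.
Op 18: tick 1 -> clock=105.
Op 19: insert a.com -> 10.0.0.3 (expiry=105+4=109). clock=105
Op 20: tick 10 -> clock=115. purged={a.com}
Op 21: tick 12 -> clock=127.
Op 22: insert a.com -> 10.0.0.2 (expiry=127+10=137). clock=127
Op 23: insert b.com -> 10.0.0.4 (expiry=127+3=130). clock=127
Op 24: insert a.com -> 10.0.0.2 (expiry=127+2=129). clock=127
Op 25: tick 1 -> clock=128.
Op 26: insert e.com -> 10.0.0.1 (expiry=128+9=137). clock=128
Op 27: insert b.com -> 10.0.0.2 (expiry=128+4=132). clock=128
Op 28: tick 13 -> clock=141. purged={a.com,b.com,e.com}
Op 29: insert e.com -> 10.0.0.1 (expiry=141+1=142). clock=141
Op 30: tick 3 -> clock=144. purged={e.com}
lookup c.com: not in cache (expired or never inserted)

Answer: NXDOMAIN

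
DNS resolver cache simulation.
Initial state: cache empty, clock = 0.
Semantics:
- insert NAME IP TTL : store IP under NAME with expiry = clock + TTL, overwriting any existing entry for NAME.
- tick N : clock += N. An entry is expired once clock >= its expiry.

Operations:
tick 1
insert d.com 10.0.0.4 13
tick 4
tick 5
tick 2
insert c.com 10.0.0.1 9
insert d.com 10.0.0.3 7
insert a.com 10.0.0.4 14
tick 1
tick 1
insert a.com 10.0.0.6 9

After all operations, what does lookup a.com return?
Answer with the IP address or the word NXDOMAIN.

Op 1: tick 1 -> clock=1.
Op 2: insert d.com -> 10.0.0.4 (expiry=1+13=14). clock=1
Op 3: tick 4 -> clock=5.
Op 4: tick 5 -> clock=10.
Op 5: tick 2 -> clock=12.
Op 6: insert c.com -> 10.0.0.1 (expiry=12+9=21). clock=12
Op 7: insert d.com -> 10.0.0.3 (expiry=12+7=19). clock=12
Op 8: insert a.com -> 10.0.0.4 (expiry=12+14=26). clock=12
Op 9: tick 1 -> clock=13.
Op 10: tick 1 -> clock=14.
Op 11: insert a.com -> 10.0.0.6 (expiry=14+9=23). clock=14
lookup a.com: present, ip=10.0.0.6 expiry=23 > clock=14

Answer: 10.0.0.6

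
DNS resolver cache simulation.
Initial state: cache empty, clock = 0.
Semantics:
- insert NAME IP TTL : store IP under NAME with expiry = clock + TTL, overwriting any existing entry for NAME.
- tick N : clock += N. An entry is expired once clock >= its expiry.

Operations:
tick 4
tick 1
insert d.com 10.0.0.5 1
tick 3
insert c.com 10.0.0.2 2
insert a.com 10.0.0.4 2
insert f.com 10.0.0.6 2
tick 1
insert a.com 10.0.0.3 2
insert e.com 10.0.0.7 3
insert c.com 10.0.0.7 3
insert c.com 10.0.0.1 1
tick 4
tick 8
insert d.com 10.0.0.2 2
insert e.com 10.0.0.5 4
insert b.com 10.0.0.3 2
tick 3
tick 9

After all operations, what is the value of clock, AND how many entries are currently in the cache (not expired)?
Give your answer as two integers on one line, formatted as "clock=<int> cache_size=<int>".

Answer: clock=33 cache_size=0

Derivation:
Op 1: tick 4 -> clock=4.
Op 2: tick 1 -> clock=5.
Op 3: insert d.com -> 10.0.0.5 (expiry=5+1=6). clock=5
Op 4: tick 3 -> clock=8. purged={d.com}
Op 5: insert c.com -> 10.0.0.2 (expiry=8+2=10). clock=8
Op 6: insert a.com -> 10.0.0.4 (expiry=8+2=10). clock=8
Op 7: insert f.com -> 10.0.0.6 (expiry=8+2=10). clock=8
Op 8: tick 1 -> clock=9.
Op 9: insert a.com -> 10.0.0.3 (expiry=9+2=11). clock=9
Op 10: insert e.com -> 10.0.0.7 (expiry=9+3=12). clock=9
Op 11: insert c.com -> 10.0.0.7 (expiry=9+3=12). clock=9
Op 12: insert c.com -> 10.0.0.1 (expiry=9+1=10). clock=9
Op 13: tick 4 -> clock=13. purged={a.com,c.com,e.com,f.com}
Op 14: tick 8 -> clock=21.
Op 15: insert d.com -> 10.0.0.2 (expiry=21+2=23). clock=21
Op 16: insert e.com -> 10.0.0.5 (expiry=21+4=25). clock=21
Op 17: insert b.com -> 10.0.0.3 (expiry=21+2=23). clock=21
Op 18: tick 3 -> clock=24. purged={b.com,d.com}
Op 19: tick 9 -> clock=33. purged={e.com}
Final clock = 33
Final cache (unexpired): {} -> size=0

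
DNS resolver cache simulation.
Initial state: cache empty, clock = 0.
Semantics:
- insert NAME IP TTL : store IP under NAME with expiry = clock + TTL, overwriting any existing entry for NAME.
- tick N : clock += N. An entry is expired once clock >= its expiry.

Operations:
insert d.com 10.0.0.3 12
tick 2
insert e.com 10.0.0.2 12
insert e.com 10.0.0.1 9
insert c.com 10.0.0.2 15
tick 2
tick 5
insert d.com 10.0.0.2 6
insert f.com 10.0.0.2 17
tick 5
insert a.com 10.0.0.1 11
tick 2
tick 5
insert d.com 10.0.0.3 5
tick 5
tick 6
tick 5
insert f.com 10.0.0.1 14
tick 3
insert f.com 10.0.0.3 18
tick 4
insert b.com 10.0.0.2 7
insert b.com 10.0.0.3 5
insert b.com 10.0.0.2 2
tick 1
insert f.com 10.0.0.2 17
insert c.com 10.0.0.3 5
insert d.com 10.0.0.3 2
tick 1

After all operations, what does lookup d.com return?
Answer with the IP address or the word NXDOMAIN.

Answer: 10.0.0.3

Derivation:
Op 1: insert d.com -> 10.0.0.3 (expiry=0+12=12). clock=0
Op 2: tick 2 -> clock=2.
Op 3: insert e.com -> 10.0.0.2 (expiry=2+12=14). clock=2
Op 4: insert e.com -> 10.0.0.1 (expiry=2+9=11). clock=2
Op 5: insert c.com -> 10.0.0.2 (expiry=2+15=17). clock=2
Op 6: tick 2 -> clock=4.
Op 7: tick 5 -> clock=9.
Op 8: insert d.com -> 10.0.0.2 (expiry=9+6=15). clock=9
Op 9: insert f.com -> 10.0.0.2 (expiry=9+17=26). clock=9
Op 10: tick 5 -> clock=14. purged={e.com}
Op 11: insert a.com -> 10.0.0.1 (expiry=14+11=25). clock=14
Op 12: tick 2 -> clock=16. purged={d.com}
Op 13: tick 5 -> clock=21. purged={c.com}
Op 14: insert d.com -> 10.0.0.3 (expiry=21+5=26). clock=21
Op 15: tick 5 -> clock=26. purged={a.com,d.com,f.com}
Op 16: tick 6 -> clock=32.
Op 17: tick 5 -> clock=37.
Op 18: insert f.com -> 10.0.0.1 (expiry=37+14=51). clock=37
Op 19: tick 3 -> clock=40.
Op 20: insert f.com -> 10.0.0.3 (expiry=40+18=58). clock=40
Op 21: tick 4 -> clock=44.
Op 22: insert b.com -> 10.0.0.2 (expiry=44+7=51). clock=44
Op 23: insert b.com -> 10.0.0.3 (expiry=44+5=49). clock=44
Op 24: insert b.com -> 10.0.0.2 (expiry=44+2=46). clock=44
Op 25: tick 1 -> clock=45.
Op 26: insert f.com -> 10.0.0.2 (expiry=45+17=62). clock=45
Op 27: insert c.com -> 10.0.0.3 (expiry=45+5=50). clock=45
Op 28: insert d.com -> 10.0.0.3 (expiry=45+2=47). clock=45
Op 29: tick 1 -> clock=46. purged={b.com}
lookup d.com: present, ip=10.0.0.3 expiry=47 > clock=46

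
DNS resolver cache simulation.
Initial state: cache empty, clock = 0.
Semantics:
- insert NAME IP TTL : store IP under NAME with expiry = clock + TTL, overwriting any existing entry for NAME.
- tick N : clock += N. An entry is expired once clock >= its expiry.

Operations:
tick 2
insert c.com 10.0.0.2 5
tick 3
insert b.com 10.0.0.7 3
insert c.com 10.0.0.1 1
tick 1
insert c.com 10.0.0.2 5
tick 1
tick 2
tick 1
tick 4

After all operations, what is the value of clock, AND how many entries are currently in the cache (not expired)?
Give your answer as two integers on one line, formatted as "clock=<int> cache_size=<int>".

Op 1: tick 2 -> clock=2.
Op 2: insert c.com -> 10.0.0.2 (expiry=2+5=7). clock=2
Op 3: tick 3 -> clock=5.
Op 4: insert b.com -> 10.0.0.7 (expiry=5+3=8). clock=5
Op 5: insert c.com -> 10.0.0.1 (expiry=5+1=6). clock=5
Op 6: tick 1 -> clock=6. purged={c.com}
Op 7: insert c.com -> 10.0.0.2 (expiry=6+5=11). clock=6
Op 8: tick 1 -> clock=7.
Op 9: tick 2 -> clock=9. purged={b.com}
Op 10: tick 1 -> clock=10.
Op 11: tick 4 -> clock=14. purged={c.com}
Final clock = 14
Final cache (unexpired): {} -> size=0

Answer: clock=14 cache_size=0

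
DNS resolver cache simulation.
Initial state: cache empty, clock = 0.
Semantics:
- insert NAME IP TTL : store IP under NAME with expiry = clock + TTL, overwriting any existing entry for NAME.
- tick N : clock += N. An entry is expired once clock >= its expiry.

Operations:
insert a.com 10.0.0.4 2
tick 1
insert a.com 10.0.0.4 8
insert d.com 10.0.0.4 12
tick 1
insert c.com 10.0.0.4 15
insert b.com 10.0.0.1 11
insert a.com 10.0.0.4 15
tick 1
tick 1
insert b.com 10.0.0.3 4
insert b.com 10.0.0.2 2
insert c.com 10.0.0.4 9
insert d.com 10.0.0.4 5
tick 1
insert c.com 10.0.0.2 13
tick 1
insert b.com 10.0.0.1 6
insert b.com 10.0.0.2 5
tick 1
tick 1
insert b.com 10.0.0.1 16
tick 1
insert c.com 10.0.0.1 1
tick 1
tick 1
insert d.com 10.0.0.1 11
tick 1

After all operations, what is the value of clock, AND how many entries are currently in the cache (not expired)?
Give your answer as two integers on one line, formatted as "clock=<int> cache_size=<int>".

Op 1: insert a.com -> 10.0.0.4 (expiry=0+2=2). clock=0
Op 2: tick 1 -> clock=1.
Op 3: insert a.com -> 10.0.0.4 (expiry=1+8=9). clock=1
Op 4: insert d.com -> 10.0.0.4 (expiry=1+12=13). clock=1
Op 5: tick 1 -> clock=2.
Op 6: insert c.com -> 10.0.0.4 (expiry=2+15=17). clock=2
Op 7: insert b.com -> 10.0.0.1 (expiry=2+11=13). clock=2
Op 8: insert a.com -> 10.0.0.4 (expiry=2+15=17). clock=2
Op 9: tick 1 -> clock=3.
Op 10: tick 1 -> clock=4.
Op 11: insert b.com -> 10.0.0.3 (expiry=4+4=8). clock=4
Op 12: insert b.com -> 10.0.0.2 (expiry=4+2=6). clock=4
Op 13: insert c.com -> 10.0.0.4 (expiry=4+9=13). clock=4
Op 14: insert d.com -> 10.0.0.4 (expiry=4+5=9). clock=4
Op 15: tick 1 -> clock=5.
Op 16: insert c.com -> 10.0.0.2 (expiry=5+13=18). clock=5
Op 17: tick 1 -> clock=6. purged={b.com}
Op 18: insert b.com -> 10.0.0.1 (expiry=6+6=12). clock=6
Op 19: insert b.com -> 10.0.0.2 (expiry=6+5=11). clock=6
Op 20: tick 1 -> clock=7.
Op 21: tick 1 -> clock=8.
Op 22: insert b.com -> 10.0.0.1 (expiry=8+16=24). clock=8
Op 23: tick 1 -> clock=9. purged={d.com}
Op 24: insert c.com -> 10.0.0.1 (expiry=9+1=10). clock=9
Op 25: tick 1 -> clock=10. purged={c.com}
Op 26: tick 1 -> clock=11.
Op 27: insert d.com -> 10.0.0.1 (expiry=11+11=22). clock=11
Op 28: tick 1 -> clock=12.
Final clock = 12
Final cache (unexpired): {a.com,b.com,d.com} -> size=3

Answer: clock=12 cache_size=3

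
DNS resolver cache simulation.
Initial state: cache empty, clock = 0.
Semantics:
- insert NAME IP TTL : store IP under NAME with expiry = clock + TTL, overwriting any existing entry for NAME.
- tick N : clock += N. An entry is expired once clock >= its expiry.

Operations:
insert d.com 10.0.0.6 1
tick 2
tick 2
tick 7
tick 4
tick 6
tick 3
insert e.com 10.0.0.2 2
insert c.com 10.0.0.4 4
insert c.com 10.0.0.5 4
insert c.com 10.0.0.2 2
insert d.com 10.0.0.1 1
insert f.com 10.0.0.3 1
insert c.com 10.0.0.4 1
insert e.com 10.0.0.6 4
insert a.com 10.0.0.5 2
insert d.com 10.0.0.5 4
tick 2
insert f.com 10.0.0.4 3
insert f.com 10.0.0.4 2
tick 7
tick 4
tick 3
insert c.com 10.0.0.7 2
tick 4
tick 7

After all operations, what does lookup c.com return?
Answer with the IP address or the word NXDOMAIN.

Op 1: insert d.com -> 10.0.0.6 (expiry=0+1=1). clock=0
Op 2: tick 2 -> clock=2. purged={d.com}
Op 3: tick 2 -> clock=4.
Op 4: tick 7 -> clock=11.
Op 5: tick 4 -> clock=15.
Op 6: tick 6 -> clock=21.
Op 7: tick 3 -> clock=24.
Op 8: insert e.com -> 10.0.0.2 (expiry=24+2=26). clock=24
Op 9: insert c.com -> 10.0.0.4 (expiry=24+4=28). clock=24
Op 10: insert c.com -> 10.0.0.5 (expiry=24+4=28). clock=24
Op 11: insert c.com -> 10.0.0.2 (expiry=24+2=26). clock=24
Op 12: insert d.com -> 10.0.0.1 (expiry=24+1=25). clock=24
Op 13: insert f.com -> 10.0.0.3 (expiry=24+1=25). clock=24
Op 14: insert c.com -> 10.0.0.4 (expiry=24+1=25). clock=24
Op 15: insert e.com -> 10.0.0.6 (expiry=24+4=28). clock=24
Op 16: insert a.com -> 10.0.0.5 (expiry=24+2=26). clock=24
Op 17: insert d.com -> 10.0.0.5 (expiry=24+4=28). clock=24
Op 18: tick 2 -> clock=26. purged={a.com,c.com,f.com}
Op 19: insert f.com -> 10.0.0.4 (expiry=26+3=29). clock=26
Op 20: insert f.com -> 10.0.0.4 (expiry=26+2=28). clock=26
Op 21: tick 7 -> clock=33. purged={d.com,e.com,f.com}
Op 22: tick 4 -> clock=37.
Op 23: tick 3 -> clock=40.
Op 24: insert c.com -> 10.0.0.7 (expiry=40+2=42). clock=40
Op 25: tick 4 -> clock=44. purged={c.com}
Op 26: tick 7 -> clock=51.
lookup c.com: not in cache (expired or never inserted)

Answer: NXDOMAIN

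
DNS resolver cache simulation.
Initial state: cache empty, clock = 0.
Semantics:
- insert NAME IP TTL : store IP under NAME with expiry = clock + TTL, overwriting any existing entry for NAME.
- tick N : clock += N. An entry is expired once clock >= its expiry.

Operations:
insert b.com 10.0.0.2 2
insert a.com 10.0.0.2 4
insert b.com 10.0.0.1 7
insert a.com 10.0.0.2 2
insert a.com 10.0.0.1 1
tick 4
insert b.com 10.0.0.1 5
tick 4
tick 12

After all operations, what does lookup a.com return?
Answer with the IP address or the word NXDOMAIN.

Op 1: insert b.com -> 10.0.0.2 (expiry=0+2=2). clock=0
Op 2: insert a.com -> 10.0.0.2 (expiry=0+4=4). clock=0
Op 3: insert b.com -> 10.0.0.1 (expiry=0+7=7). clock=0
Op 4: insert a.com -> 10.0.0.2 (expiry=0+2=2). clock=0
Op 5: insert a.com -> 10.0.0.1 (expiry=0+1=1). clock=0
Op 6: tick 4 -> clock=4. purged={a.com}
Op 7: insert b.com -> 10.0.0.1 (expiry=4+5=9). clock=4
Op 8: tick 4 -> clock=8.
Op 9: tick 12 -> clock=20. purged={b.com}
lookup a.com: not in cache (expired or never inserted)

Answer: NXDOMAIN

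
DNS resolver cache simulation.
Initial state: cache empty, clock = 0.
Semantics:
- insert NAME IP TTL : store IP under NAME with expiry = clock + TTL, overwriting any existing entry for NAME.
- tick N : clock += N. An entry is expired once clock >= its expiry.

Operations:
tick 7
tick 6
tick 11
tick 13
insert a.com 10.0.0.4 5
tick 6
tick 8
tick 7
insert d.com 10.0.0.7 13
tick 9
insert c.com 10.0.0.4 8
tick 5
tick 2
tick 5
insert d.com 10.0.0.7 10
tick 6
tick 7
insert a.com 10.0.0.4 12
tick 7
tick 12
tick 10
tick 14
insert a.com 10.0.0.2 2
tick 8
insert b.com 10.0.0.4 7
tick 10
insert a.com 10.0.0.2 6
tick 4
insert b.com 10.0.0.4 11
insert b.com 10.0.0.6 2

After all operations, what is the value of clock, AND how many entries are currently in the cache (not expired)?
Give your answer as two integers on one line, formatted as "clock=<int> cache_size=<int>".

Answer: clock=157 cache_size=2

Derivation:
Op 1: tick 7 -> clock=7.
Op 2: tick 6 -> clock=13.
Op 3: tick 11 -> clock=24.
Op 4: tick 13 -> clock=37.
Op 5: insert a.com -> 10.0.0.4 (expiry=37+5=42). clock=37
Op 6: tick 6 -> clock=43. purged={a.com}
Op 7: tick 8 -> clock=51.
Op 8: tick 7 -> clock=58.
Op 9: insert d.com -> 10.0.0.7 (expiry=58+13=71). clock=58
Op 10: tick 9 -> clock=67.
Op 11: insert c.com -> 10.0.0.4 (expiry=67+8=75). clock=67
Op 12: tick 5 -> clock=72. purged={d.com}
Op 13: tick 2 -> clock=74.
Op 14: tick 5 -> clock=79. purged={c.com}
Op 15: insert d.com -> 10.0.0.7 (expiry=79+10=89). clock=79
Op 16: tick 6 -> clock=85.
Op 17: tick 7 -> clock=92. purged={d.com}
Op 18: insert a.com -> 10.0.0.4 (expiry=92+12=104). clock=92
Op 19: tick 7 -> clock=99.
Op 20: tick 12 -> clock=111. purged={a.com}
Op 21: tick 10 -> clock=121.
Op 22: tick 14 -> clock=135.
Op 23: insert a.com -> 10.0.0.2 (expiry=135+2=137). clock=135
Op 24: tick 8 -> clock=143. purged={a.com}
Op 25: insert b.com -> 10.0.0.4 (expiry=143+7=150). clock=143
Op 26: tick 10 -> clock=153. purged={b.com}
Op 27: insert a.com -> 10.0.0.2 (expiry=153+6=159). clock=153
Op 28: tick 4 -> clock=157.
Op 29: insert b.com -> 10.0.0.4 (expiry=157+11=168). clock=157
Op 30: insert b.com -> 10.0.0.6 (expiry=157+2=159). clock=157
Final clock = 157
Final cache (unexpired): {a.com,b.com} -> size=2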